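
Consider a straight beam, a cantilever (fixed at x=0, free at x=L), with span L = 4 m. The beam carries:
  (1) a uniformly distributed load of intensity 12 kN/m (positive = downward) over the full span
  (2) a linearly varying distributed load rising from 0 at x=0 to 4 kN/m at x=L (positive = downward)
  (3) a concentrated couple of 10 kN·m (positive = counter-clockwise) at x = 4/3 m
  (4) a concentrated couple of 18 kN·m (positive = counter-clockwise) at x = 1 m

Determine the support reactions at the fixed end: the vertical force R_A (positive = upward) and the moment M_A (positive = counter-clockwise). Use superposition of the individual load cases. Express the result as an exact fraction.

Load 1 — uniform load w=12 kN/m over full span:
  R_A = wL = 12·4 = 48 kN
  M_A = wL²/2 = 12·4²/2 = 96 kN·m
Load 2 — triangular load w₀=4 kN/m (0→w₀ over full span):
  R_A = w₀L/2 = 4·4/2 = 8 kN
  M_A = w₀L²/3 = 4·4²/3 = 64/3 kN·m
Load 3 — applied couple M₀=10 kN·m at a=4/3 m (b=L-a=8/3):
  R_A = 0 kN
  M_A = -M₀ = -10 kN·m
Load 4 — applied couple M₀=18 kN·m at a=1 m (b=L-a=3):
  R_A = 0 kN
  M_A = -M₀ = -18 kN·m
Superposition: R_A = 56 kN, M_A = 268/3 kN·m

R_A = 56 kN, M_A = 268/3 kN·m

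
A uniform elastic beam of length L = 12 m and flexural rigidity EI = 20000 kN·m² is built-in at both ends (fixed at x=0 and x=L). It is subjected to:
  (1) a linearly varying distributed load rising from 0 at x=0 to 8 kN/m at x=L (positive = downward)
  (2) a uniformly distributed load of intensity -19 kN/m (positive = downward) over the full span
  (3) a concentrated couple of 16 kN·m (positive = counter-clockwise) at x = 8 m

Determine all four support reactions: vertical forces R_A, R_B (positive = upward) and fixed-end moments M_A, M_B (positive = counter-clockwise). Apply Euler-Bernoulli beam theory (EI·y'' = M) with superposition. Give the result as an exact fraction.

R_A = -4402/45 kN, M_A = -2764/15 kN·m, R_B = -3698/45 kN, M_B = 852/5 kN·m

Load 1 — triangular load w₀=8 kN/m (0→w₀ over full span):
  R_A = 3w₀L/20 = 3·8·12/20 = 72/5 kN
  M_A = w₀L²/30 = 8·12²/30 = 192/5 kN·m
  R_B = 7w₀L/20 = 7·8·12/20 = 168/5 kN
  M_B = -w₀L²/20 = -8·12²/20 = -288/5 kN·m
Load 2 — uniform load w=-19 kN/m over full span:
  R_A = wL/2 = (-19)·12/2 = -114 kN
  M_A = wL²/12 = (-19)·12²/12 = -228 kN·m
  R_B = wL/2 = (-19)·12/2 = -114 kN
  M_B = -wL²/12 = -(-19)·12²/12 = 228 kN·m
Load 3 — applied couple M₀=16 kN·m at a=8 m (b=L-a=4):
  R_A = 6M₀ab/L³ = 6·16·8·4/12³ = 16/9 kN
  M_A = M₀b(2a-b)/L² = 16·4·(2·8-4)/12² = 16/3 kN·m
  R_B = -6M₀ab/L³ = -6·16·8·4/12³ = -16/9 kN
  M_B = M₀a(2b-a)/L² = 16·8·(2·4-8)/12² = 0 kN·m
Superposition: R_A = -4402/45 kN, M_A = -2764/15 kN·m, R_B = -3698/45 kN, M_B = 852/5 kN·m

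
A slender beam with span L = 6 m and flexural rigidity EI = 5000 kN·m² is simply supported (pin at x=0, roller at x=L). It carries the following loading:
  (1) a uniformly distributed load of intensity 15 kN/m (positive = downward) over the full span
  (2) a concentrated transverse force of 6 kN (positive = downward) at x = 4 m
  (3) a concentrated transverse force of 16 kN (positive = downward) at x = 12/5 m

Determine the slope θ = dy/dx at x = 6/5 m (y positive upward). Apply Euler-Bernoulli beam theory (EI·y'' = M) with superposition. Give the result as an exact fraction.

θ(6/5) = -54787/1875000 rad

Load 1 — uniform load w=15 kN/m over full span:
  θ_1 = -w(L³-6Lx²+4x³)/(24EI) = -15·(6³-6·6·(6/5)²+4·(6/5)³)/(24·5000) = -2673/125000 rad
Load 2 — point force P=6 kN at a=4 m (b=L-a=2):
  θ_2 = -Pb(L²-b²-3x²)/(6LEI)  [x≤a] = -6·2·(6²-2²-3·(6/5)²)/(6·6·5000) = -173/93750 rad
Load 3 — point force P=16 kN at a=12/5 m (b=L-a=18/5):
  θ_3 = -Pb(L²-b²-3x²)/(6LEI)  [x≤a] = -16·(18/5)·(6²-(18/5)²-3·(6/5)²)/(6·6·5000) = -468/78125 rad
Superposition: θ = Σ θ_i = -54787/1875000 rad ≈ -0.029220 rad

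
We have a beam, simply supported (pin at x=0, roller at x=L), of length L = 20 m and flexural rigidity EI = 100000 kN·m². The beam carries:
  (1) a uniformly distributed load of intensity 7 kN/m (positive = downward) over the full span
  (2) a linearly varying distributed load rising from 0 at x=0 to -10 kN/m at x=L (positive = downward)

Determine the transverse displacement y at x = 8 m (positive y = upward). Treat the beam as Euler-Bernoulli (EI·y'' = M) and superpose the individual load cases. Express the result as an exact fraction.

Load 1 — uniform load w=7 kN/m over full span:
  y_1 = -wx(L³-2Lx²+x³)/(24EI) = -7·8·(20³-2·20·8²+8³)/(24·100000) = -434/3125 m
Load 2 — triangular load w₀=-10 kN/m (0→w₀ over full span):
  y_2 = -w₀x(7L⁴-10L²x²+3x⁴)/(360LEI) = -(-10)·8·(7·20⁴-10·20²·8²+3·8⁴)/(360·20·100000) = 4564/46875 m
Superposition: y = Σ y_i = -1946/46875 m ≈ -0.041515 m

y(8) = -1946/46875 m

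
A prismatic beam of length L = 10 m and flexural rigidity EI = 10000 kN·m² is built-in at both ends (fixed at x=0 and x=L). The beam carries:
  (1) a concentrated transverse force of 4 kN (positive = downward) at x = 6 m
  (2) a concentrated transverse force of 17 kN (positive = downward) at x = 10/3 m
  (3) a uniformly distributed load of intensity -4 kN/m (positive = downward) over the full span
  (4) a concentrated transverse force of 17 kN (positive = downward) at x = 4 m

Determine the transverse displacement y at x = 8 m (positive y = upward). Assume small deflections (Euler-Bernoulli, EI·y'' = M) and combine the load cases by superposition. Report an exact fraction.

y(8) = -23711/25312500 m

Load 1 — point force P=4 kN at a=6 m (b=L-a=4):
  y_1 = -Pa²(L-x)²(3bL-(3b+a)(L-x))/(6L³EI)  [x>a] = -4·6²·(10-8)²·(3·4·10-(3·4+6)·(10-8))/(6·10³·10000) = -63/78125 m
Load 2 — point force P=17 kN at a=10/3 m (b=L-a=20/3):
  y_2 = -Pa²(L-x)²(3bL-(3b+a)(L-x))/(6L³EI)  [x>a] = -17·(10/3)²·(10-8)²·(3·(20/3)·10-(3·(20/3)+(10/3))·(10-8))/(6·10³·10000) = -391/202500 m
Load 3 — uniform load w=-4 kN/m over full span:
  y_3 = -wx²(L-x)²/(24EI) = -(-4)·8²·(10-8)²/(24·10000) = 8/1875 m
Load 4 — point force P=17 kN at a=4 m (b=L-a=6):
  y_4 = -Pa²(L-x)²(3bL-(3b+a)(L-x))/(6L³EI)  [x>a] = -17·4²·(10-8)²·(3·6·10-(3·6+4)·(10-8))/(6·10³·10000) = -578/234375 m
Superposition: y = Σ y_i = -23711/25312500 m ≈ -0.000937 m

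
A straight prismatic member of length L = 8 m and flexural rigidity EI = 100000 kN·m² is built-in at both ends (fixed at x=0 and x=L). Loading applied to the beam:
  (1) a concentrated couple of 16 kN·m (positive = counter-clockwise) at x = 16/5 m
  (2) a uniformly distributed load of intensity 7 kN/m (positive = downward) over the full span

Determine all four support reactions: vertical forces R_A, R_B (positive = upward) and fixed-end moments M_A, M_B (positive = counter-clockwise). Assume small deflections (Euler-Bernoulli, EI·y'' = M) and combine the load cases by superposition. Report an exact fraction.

Load 1 — applied couple M₀=16 kN·m at a=16/5 m (b=L-a=24/5):
  R_A = 6M₀ab/L³ = 6·16·(16/5)·(24/5)/8³ = 72/25 kN
  M_A = M₀b(2a-b)/L² = 16·(24/5)·(2·(16/5)-(24/5))/8² = 48/25 kN·m
  R_B = -6M₀ab/L³ = -6·16·(16/5)·(24/5)/8³ = -72/25 kN
  M_B = M₀a(2b-a)/L² = 16·(16/5)·(2·(24/5)-(16/5))/8² = 128/25 kN·m
Load 2 — uniform load w=7 kN/m over full span:
  R_A = wL/2 = 7·8/2 = 28 kN
  M_A = wL²/12 = 7·8²/12 = 112/3 kN·m
  R_B = wL/2 = 7·8/2 = 28 kN
  M_B = -wL²/12 = -7·8²/12 = -112/3 kN·m
Superposition: R_A = 772/25 kN, M_A = 2944/75 kN·m, R_B = 628/25 kN, M_B = -2416/75 kN·m

R_A = 772/25 kN, M_A = 2944/75 kN·m, R_B = 628/25 kN, M_B = -2416/75 kN·m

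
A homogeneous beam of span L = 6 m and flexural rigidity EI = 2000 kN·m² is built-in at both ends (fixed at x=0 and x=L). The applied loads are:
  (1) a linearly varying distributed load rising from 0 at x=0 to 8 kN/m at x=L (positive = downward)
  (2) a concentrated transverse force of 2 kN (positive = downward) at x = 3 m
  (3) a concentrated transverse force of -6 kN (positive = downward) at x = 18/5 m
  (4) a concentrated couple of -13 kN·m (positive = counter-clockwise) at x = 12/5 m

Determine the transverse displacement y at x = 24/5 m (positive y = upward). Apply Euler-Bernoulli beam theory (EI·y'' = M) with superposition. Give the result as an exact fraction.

Load 1 — triangular load w₀=8 kN/m (0→w₀ over full span):
  y_1 = -w₀x²(L-x)²(x+2L)/(120LEI) = -8·(24/5)²·(6-(24/5))²·((24/5)+2·6)/(120·6·2000) = -6048/1953125 m
Load 2 — point force P=2 kN at a=3 m (b=L-a=3):
  y_2 = -Pa²(L-x)²(3bL-(3b+a)(L-x))/(6L³EI)  [x>a] = -2·3²·(6-(24/5))²·(3·3·6-(3·3+3)·(6-(24/5)))/(6·6³·2000) = -99/250000 m
Load 3 — point force P=-6 kN at a=18/5 m (b=L-a=12/5):
  y_3 = -Pa²(L-x)²(3bL-(3b+a)(L-x))/(6L³EI)  [x>a] = -(-6)·(18/5)²·(6-(24/5))²·(3·(12/5)·6-(3·(12/5)+(18/5))·(6-(24/5)))/(6·6³·2000) = 5103/3906250 m
Load 4 — applied couple M₀=-13 kN·m at a=12/5 m (b=L-a=18/5):
  y_4 = (R_Ax³/6 - M_Ax²/2 - M₀(x-a)²/2)/EI  [x>a] with R_A=-78/25, M_A=-39/25 = ((-78/25)·(24/5)³/6 - (-39/25)·(24/5)²/2 - (-13)·((24/5)-(12/5))²/2)/2000 = -819/781250 m
Superposition: y = Σ y_i = -101079/31250000 m ≈ -0.003235 m

y(24/5) = -101079/31250000 m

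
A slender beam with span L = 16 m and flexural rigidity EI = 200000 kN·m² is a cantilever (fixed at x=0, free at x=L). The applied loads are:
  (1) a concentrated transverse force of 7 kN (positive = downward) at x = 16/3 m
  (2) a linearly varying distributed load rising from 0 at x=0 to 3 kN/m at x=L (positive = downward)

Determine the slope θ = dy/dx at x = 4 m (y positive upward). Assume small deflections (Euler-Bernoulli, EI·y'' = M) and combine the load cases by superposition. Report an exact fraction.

θ(4) = -1391/300000 rad

Load 1 — point force P=7 kN at a=16/3 m (b=L-a=32/3):
  θ_1 = -Px(2a-x)/(2EI)  [x≤a] = -7·4·(2·(16/3)-4)/(2·200000) = -7/15000 rad
Load 2 — triangular load w₀=3 kN/m (0→w₀ over full span):
  θ_2 = (w₀Lx²/4-w₀L²x/3-w₀x⁴/(24L))/EI = (3·16·4²/4-3·16²·4/3-3·4⁴/(24·16))/200000 = -417/100000 rad
Superposition: θ = Σ θ_i = -1391/300000 rad ≈ -0.004637 rad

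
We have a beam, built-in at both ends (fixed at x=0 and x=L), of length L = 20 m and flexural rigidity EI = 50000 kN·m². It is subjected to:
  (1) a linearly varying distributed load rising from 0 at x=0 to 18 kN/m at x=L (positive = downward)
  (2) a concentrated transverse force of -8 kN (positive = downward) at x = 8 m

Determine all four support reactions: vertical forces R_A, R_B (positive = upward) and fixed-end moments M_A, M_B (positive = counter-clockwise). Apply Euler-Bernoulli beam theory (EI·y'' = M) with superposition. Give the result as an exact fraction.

Load 1 — triangular load w₀=18 kN/m (0→w₀ over full span):
  R_A = 3w₀L/20 = 3·18·20/20 = 54 kN
  M_A = w₀L²/30 = 18·20²/30 = 240 kN·m
  R_B = 7w₀L/20 = 7·18·20/20 = 126 kN
  M_B = -w₀L²/20 = -18·20²/20 = -360 kN·m
Load 2 — point force P=-8 kN at a=8 m (b=L-a=12):
  R_A = Pb²(3a+b)/L³ = (-8)·12²·(3·8+12)/20³ = -648/125 kN
  M_A = Pab²/L² = (-8)·8·12²/20² = -576/25 kN·m
  R_B = Pa²(a+3b)/L³ = (-8)·8²·(8+3·12)/20³ = -352/125 kN
  M_B = -Pa²b/L² = -(-8)·8²·12/20² = 384/25 kN·m
Superposition: R_A = 6102/125 kN, M_A = 5424/25 kN·m, R_B = 15398/125 kN, M_B = -8616/25 kN·m

R_A = 6102/125 kN, M_A = 5424/25 kN·m, R_B = 15398/125 kN, M_B = -8616/25 kN·m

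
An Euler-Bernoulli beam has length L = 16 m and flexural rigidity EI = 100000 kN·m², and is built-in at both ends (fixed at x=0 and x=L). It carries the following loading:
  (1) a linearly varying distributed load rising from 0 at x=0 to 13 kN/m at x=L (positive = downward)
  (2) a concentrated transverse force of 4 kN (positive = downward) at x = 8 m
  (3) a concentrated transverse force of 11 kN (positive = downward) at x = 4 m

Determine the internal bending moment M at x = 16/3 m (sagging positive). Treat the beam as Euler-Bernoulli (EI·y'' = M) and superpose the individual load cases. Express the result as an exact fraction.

M(16/3) = 77231/1620 kN·m

Load 1 — triangular load w₀=13 kN/m (0→w₀ over full span):
  M_1 = 3w₀Lx/20 - w₀L²/30 - w₀x³/(6L) = 3·13·16·(16/3)/20 - 13·16²/30 - 13·(16/3)³/(6·16) = 14144/405 kN·m
Load 2 — point force P=4 kN at a=8 m (b=L-a=8):
  M_2 = Pb²(3a+b)x/L³ - Pab²/L²  [x≤a] = 4·8²·(3·8+8)·(16/3)/16³ - 4·8·8²/16² = 8/3 kN·m
Load 3 — point force P=11 kN at a=4 m (b=L-a=12):
  M_3 = Pa²(a+3b)(L-x)/L³ - Pa²b/L²  [x>a] = 11·4²·(4+3·12)·(16-(16/3))/16³ - 11·4²·12/16² = 121/12 kN·m
Superposition: M = Σ M_i = 77231/1620 kN·m ≈ 47.673457 kN·m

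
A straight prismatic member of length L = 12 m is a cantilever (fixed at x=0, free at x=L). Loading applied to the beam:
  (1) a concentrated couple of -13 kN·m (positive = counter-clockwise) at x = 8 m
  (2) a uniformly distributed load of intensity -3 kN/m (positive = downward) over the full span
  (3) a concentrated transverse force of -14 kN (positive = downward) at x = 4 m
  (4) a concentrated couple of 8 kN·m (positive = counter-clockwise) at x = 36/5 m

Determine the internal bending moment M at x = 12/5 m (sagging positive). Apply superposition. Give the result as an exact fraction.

M(12/5) = 3891/25 kN·m

Load 1 — applied couple M₀=-13 kN·m at a=8 m (b=L-a=4):
  M_1 = M₀  [x≤a] = (-13) = -13 kN·m
Load 2 — uniform load w=-3 kN/m over full span:
  M_2 = -w(L-x)²/2 = -(-3)·(12-(12/5))²/2 = 3456/25 kN·m
Load 3 — point force P=-14 kN at a=4 m (b=L-a=8):
  M_3 = -P(a-x)  [x≤a] = -(-14)·(4-(12/5)) = 112/5 kN·m
Load 4 — applied couple M₀=8 kN·m at a=36/5 m (b=L-a=24/5):
  M_4 = M₀  [x≤a] = 8 = 8 kN·m
Superposition: M = Σ M_i = 3891/25 kN·m ≈ 155.640000 kN·m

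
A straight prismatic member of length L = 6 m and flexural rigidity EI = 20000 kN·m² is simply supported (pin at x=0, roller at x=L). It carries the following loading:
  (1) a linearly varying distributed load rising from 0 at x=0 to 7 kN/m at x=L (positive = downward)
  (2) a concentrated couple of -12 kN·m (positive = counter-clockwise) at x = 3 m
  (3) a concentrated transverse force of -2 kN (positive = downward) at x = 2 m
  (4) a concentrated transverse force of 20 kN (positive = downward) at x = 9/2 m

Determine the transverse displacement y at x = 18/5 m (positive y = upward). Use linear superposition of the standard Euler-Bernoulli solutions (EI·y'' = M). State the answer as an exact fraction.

Load 1 — triangular load w₀=7 kN/m (0→w₀ over full span):
  y_1 = -w₀x(7L⁴-10L²x²+3x⁴)/(360LEI) = -7·(18/5)·(7·6⁴-10·6²·(18/5)²+3·(18/5)⁴)/(360·6·20000) = -27972/9765625 m
Load 2 — applied couple M₀=-12 kN·m at a=3 m (b=L-a=3):
  y_2 = (M₀x³/(6L)-M₀(x-a)²/2+C₁x)/EI  [x>a] with C₁=M₀(3b²-L²)/(6L)=3 = ((-12)·(18/5)³/(6·6)-(-12)·((18/5)-3)²/2+3·(18/5))/20000 = -81/625000 m
Load 3 — point force P=-2 kN at a=2 m (b=L-a=4):
  y_3 = -Pa(L-x)(2Lx-a²-x²)/(6LEI)  [x>a] = -(-2)·2·(6-(18/5))·(2·6·(18/5)-2²-(18/5)²)/(6·6·20000) = 82/234375 m
Load 4 — point force P=20 kN at a=9/2 m (b=L-a=3/2):
  y_4 = -Pbx(L²-b²-x²)/(6LEI)  [x≤a] = -20·(3/2)·(18/5)·(6²-(3/2)²-(18/5)²)/(6·6·20000) = -6237/2000000 m
Superposition: y = Σ y_i = -21609623/3750000000 m ≈ -0.005763 m

y(18/5) = -21609623/3750000000 m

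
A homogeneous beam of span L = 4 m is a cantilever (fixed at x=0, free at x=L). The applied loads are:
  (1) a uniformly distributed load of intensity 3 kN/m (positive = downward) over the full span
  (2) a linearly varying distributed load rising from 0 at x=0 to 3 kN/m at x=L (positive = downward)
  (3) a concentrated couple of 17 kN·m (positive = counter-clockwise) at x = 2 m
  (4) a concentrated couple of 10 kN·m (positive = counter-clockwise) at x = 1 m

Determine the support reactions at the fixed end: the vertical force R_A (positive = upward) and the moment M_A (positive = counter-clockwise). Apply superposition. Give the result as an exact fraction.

R_A = 18 kN, M_A = 13 kN·m

Load 1 — uniform load w=3 kN/m over full span:
  R_A = wL = 3·4 = 12 kN
  M_A = wL²/2 = 3·4²/2 = 24 kN·m
Load 2 — triangular load w₀=3 kN/m (0→w₀ over full span):
  R_A = w₀L/2 = 3·4/2 = 6 kN
  M_A = w₀L²/3 = 3·4²/3 = 16 kN·m
Load 3 — applied couple M₀=17 kN·m at a=2 m (b=L-a=2):
  R_A = 0 kN
  M_A = -M₀ = -17 kN·m
Load 4 — applied couple M₀=10 kN·m at a=1 m (b=L-a=3):
  R_A = 0 kN
  M_A = -M₀ = -10 kN·m
Superposition: R_A = 18 kN, M_A = 13 kN·m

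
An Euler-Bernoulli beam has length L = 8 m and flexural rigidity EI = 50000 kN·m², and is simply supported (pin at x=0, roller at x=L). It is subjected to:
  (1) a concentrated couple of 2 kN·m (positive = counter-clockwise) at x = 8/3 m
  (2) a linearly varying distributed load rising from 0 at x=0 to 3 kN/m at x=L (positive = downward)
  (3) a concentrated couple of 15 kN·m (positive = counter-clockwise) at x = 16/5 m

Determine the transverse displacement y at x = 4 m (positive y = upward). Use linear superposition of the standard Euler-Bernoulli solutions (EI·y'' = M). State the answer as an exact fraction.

Load 1 — applied couple M₀=2 kN·m at a=8/3 m (b=L-a=16/3):
  y_1 = (M₀x³/(6L)-M₀(x-a)²/2+C₁x)/EI  [x>a] with C₁=M₀(3b²-L²)/(6L)=8/9 = (2·4³/(6·8)-2·(4-(8/3))²/2+(8/9)·4)/50000 = 1/11250 m
Load 2 — triangular load w₀=3 kN/m (0→w₀ over full span):
  y_2 = -w₀x(7L⁴-10L²x²+3x⁴)/(360LEI) = -3·4·(7·8⁴-10·8²·4²+3·4⁴)/(360·8·50000) = -1/625 m
Load 3 — applied couple M₀=15 kN·m at a=16/5 m (b=L-a=24/5):
  y_3 = (M₀x³/(6L)-M₀(x-a)²/2+C₁x)/EI  [x>a] with C₁=M₀(3b²-L²)/(6L)=8/5 = (15·4³/(6·8)-15·(4-(16/5))²/2+(8/5)·4)/50000 = 27/62500 m
Superposition: y = Σ y_i = -607/562500 m ≈ -0.001079 m

y(4) = -607/562500 m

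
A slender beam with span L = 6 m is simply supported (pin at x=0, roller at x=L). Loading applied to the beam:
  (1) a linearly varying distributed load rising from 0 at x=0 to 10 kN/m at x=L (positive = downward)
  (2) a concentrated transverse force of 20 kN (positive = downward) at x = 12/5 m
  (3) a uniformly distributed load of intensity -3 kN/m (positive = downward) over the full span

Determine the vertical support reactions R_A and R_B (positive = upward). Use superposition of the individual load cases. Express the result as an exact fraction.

R_A = 13 kN, R_B = 19 kN

Load 1 — triangular load w₀=10 kN/m (0→w₀ over full span):
  R_A = w₀L/6 = 10·6/6 = 10 kN
  R_B = w₀L/3 = 10·6/3 = 20 kN
Load 2 — point force P=20 kN at a=12/5 m (b=L-a=18/5):
  R_A = Pb/L = 20·(18/5)/6 = 12 kN
  R_B = Pa/L = 20·(12/5)/6 = 8 kN
Load 3 — uniform load w=-3 kN/m over full span:
  R_A = wL/2 = (-3)·6/2 = -9 kN
  R_B = wL/2 = (-3)·6/2 = -9 kN
Superposition: R_A = 13 kN, R_B = 19 kN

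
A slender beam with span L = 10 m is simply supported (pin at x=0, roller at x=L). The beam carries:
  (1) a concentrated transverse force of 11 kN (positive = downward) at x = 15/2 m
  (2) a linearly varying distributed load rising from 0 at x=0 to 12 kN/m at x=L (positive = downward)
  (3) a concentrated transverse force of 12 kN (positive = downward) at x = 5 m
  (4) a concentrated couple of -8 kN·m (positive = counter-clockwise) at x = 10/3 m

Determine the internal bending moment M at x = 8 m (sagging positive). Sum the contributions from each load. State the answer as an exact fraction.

M(8) = 877/10 kN·m

Load 1 — point force P=11 kN at a=15/2 m (b=L-a=5/2):
  M_1 = Pa(L-x)/L  [x>a] = 11·(15/2)·(10-8)/10 = 33/2 kN·m
Load 2 — triangular load w₀=12 kN/m (0→w₀ over full span):
  M_2 = w₀Lx/6 - w₀x³/(6L) = 12·10·8/6 - 12·8³/(6·10) = 288/5 kN·m
Load 3 — point force P=12 kN at a=5 m (b=L-a=5):
  M_3 = Pa(L-x)/L  [x>a] = 12·5·(10-8)/10 = 12 kN·m
Load 4 — applied couple M₀=-8 kN·m at a=10/3 m (b=L-a=20/3):
  M_4 = M₀x/L - M₀  [x>a] = (-8)·8/10 - (-8) = 8/5 kN·m
Superposition: M = Σ M_i = 877/10 kN·m ≈ 87.700000 kN·m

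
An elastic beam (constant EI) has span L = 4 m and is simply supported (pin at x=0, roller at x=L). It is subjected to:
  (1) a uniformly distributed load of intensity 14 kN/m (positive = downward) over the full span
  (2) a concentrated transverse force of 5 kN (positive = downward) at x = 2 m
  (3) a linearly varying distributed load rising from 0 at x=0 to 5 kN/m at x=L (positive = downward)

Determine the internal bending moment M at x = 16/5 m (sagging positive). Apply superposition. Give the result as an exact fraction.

Load 1 — uniform load w=14 kN/m over full span:
  M_1 = wx(L-x)/2 = 14·(16/5)·(4-(16/5))/2 = 448/25 kN·m
Load 2 — point force P=5 kN at a=2 m (b=L-a=2):
  M_2 = Pa(L-x)/L  [x>a] = 5·2·(4-(16/5))/4 = 2 kN·m
Load 3 — triangular load w₀=5 kN/m (0→w₀ over full span):
  M_3 = w₀Lx/6 - w₀x³/(6L) = 5·4·(16/5)/6 - 5·(16/5)³/(6·4) = 96/25 kN·m
Superposition: M = Σ M_i = 594/25 kN·m ≈ 23.760000 kN·m

M(16/5) = 594/25 kN·m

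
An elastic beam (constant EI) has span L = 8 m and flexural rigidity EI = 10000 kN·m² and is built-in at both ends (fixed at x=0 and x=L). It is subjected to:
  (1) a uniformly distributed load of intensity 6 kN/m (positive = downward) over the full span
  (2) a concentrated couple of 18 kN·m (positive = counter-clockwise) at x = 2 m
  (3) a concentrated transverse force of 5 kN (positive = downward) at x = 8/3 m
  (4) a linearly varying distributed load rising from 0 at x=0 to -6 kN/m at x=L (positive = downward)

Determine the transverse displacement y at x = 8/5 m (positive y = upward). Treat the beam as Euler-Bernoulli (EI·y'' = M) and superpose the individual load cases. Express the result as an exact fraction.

y(8/5) = -4331239/3164062500 m

Load 1 — uniform load w=6 kN/m over full span:
  y_1 = -wx²(L-x)²/(24EI) = -6·(8/5)²·(8-(8/5))²/(24·10000) = -1024/390625 m
Load 2 — applied couple M₀=18 kN·m at a=2 m (b=L-a=6):
  y_2 = (R_Ax³/6 - M_Ax²/2)/EI  [x≤a] with R_A=81/32, M_A=-27/8 = ((81/32)·(8/5)³/6 - (-27/8)·(8/5)²/2)/10000 = 189/312500 m
Load 3 — point force P=5 kN at a=8/3 m (b=L-a=16/3):
  y_3 = -Pb²x²(3aL-(3a+b)x)/(6L³EI)  [x≤a] = -5·(16/3)²·(8/5)²·(3·(8/3)·8-(3·(8/3)+(16/3))·(8/5))/(6·8³·10000) = -128/253125 m
Load 4 — triangular load w₀=-6 kN/m (0→w₀ over full span):
  y_4 = -w₀x²(L-x)²(x+2L)/(120LEI) = -(-6)·(8/5)²·(8-(8/5))²·((8/5)+2·8)/(120·8·10000) = 11264/9765625 m
Superposition: y = Σ y_i = -4331239/3164062500 m ≈ -0.001369 m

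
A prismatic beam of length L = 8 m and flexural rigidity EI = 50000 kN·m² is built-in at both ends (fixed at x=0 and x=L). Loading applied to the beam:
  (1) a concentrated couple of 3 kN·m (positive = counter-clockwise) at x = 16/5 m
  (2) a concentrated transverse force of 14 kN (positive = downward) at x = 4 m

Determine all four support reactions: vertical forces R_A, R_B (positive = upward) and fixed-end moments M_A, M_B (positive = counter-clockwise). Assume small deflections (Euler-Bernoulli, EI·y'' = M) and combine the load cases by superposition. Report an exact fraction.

Load 1 — applied couple M₀=3 kN·m at a=16/5 m (b=L-a=24/5):
  R_A = 6M₀ab/L³ = 6·3·(16/5)·(24/5)/8³ = 27/50 kN
  M_A = M₀b(2a-b)/L² = 3·(24/5)·(2·(16/5)-(24/5))/8² = 9/25 kN·m
  R_B = -6M₀ab/L³ = -6·3·(16/5)·(24/5)/8³ = -27/50 kN
  M_B = M₀a(2b-a)/L² = 3·(16/5)·(2·(24/5)-(16/5))/8² = 24/25 kN·m
Load 2 — point force P=14 kN at a=4 m (b=L-a=4):
  R_A = Pb²(3a+b)/L³ = 14·4²·(3·4+4)/8³ = 7 kN
  M_A = Pab²/L² = 14·4·4²/8² = 14 kN·m
  R_B = Pa²(a+3b)/L³ = 14·4²·(4+3·4)/8³ = 7 kN
  M_B = -Pa²b/L² = -14·4²·4/8² = -14 kN·m
Superposition: R_A = 377/50 kN, M_A = 359/25 kN·m, R_B = 323/50 kN, M_B = -326/25 kN·m

R_A = 377/50 kN, M_A = 359/25 kN·m, R_B = 323/50 kN, M_B = -326/25 kN·m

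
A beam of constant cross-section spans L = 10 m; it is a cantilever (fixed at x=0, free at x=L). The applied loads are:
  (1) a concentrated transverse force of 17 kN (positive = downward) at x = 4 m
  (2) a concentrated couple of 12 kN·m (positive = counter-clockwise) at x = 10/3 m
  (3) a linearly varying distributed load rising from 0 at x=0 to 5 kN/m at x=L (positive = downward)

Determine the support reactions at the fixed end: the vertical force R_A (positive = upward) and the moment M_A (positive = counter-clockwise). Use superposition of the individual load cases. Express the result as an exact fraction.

Load 1 — point force P=17 kN at a=4 m (b=L-a=6):
  R_A = P = 17 kN
  M_A = Pa = 17·4 = 68 kN·m
Load 2 — applied couple M₀=12 kN·m at a=10/3 m (b=L-a=20/3):
  R_A = 0 kN
  M_A = -M₀ = -12 kN·m
Load 3 — triangular load w₀=5 kN/m (0→w₀ over full span):
  R_A = w₀L/2 = 5·10/2 = 25 kN
  M_A = w₀L²/3 = 5·10²/3 = 500/3 kN·m
Superposition: R_A = 42 kN, M_A = 668/3 kN·m

R_A = 42 kN, M_A = 668/3 kN·m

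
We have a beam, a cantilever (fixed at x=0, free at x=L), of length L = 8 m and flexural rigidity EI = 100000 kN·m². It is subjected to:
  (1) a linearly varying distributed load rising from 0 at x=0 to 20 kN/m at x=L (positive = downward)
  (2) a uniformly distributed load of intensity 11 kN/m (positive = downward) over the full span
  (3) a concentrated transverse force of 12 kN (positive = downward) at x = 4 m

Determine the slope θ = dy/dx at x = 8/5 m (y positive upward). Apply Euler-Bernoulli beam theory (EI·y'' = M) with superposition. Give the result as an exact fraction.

θ(8/5) = -12896/1171875 rad

Load 1 — triangular load w₀=20 kN/m (0→w₀ over full span):
  θ_1 = (w₀Lx²/4-w₀L²x/3-w₀x⁴/(24L))/EI = (20·8·(8/5)²/4-20·8²·(8/5)/3-20·(8/5)⁴/(24·8))/100000 = -6808/1171875 rad
Load 2 — uniform load w=11 kN/m over full span:
  θ_2 = -wx(x²-3Lx+3L²)/(6EI) = -11·(8/5)·((8/5)²-3·8·(8/5)+3·8²)/(6·100000) = -5368/1171875 rad
Load 3 — point force P=12 kN at a=4 m (b=L-a=4):
  θ_3 = -Px(2a-x)/(2EI)  [x≤a] = -12·(8/5)·(2·4-(8/5))/(2·100000) = -48/78125 rad
Superposition: θ = Σ θ_i = -12896/1171875 rad ≈ -0.011005 rad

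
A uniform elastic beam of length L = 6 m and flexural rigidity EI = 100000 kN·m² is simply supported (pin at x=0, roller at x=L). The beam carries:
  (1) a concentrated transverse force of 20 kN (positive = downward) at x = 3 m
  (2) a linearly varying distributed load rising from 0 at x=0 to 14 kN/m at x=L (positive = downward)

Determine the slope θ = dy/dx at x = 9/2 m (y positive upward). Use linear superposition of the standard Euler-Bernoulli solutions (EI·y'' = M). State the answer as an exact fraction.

Load 1 — point force P=20 kN at a=3 m (b=L-a=3):
  θ_1 = -Pa(2L²-6Lx+3x²+a²)/(6LEI)  [x>a] = -20·3·(2·6²-6·6·(9/2)+3·(9/2)²+3²)/(6·6·100000) = 27/80000 rad
Load 2 — triangular load w₀=14 kN/m (0→w₀ over full span):
  θ_2 = -w₀(7L⁴-30L²x²+15x⁴)/(360LEI) = -14·(7·6⁴-30·6²·(9/2)²+15·(9/2)⁴)/(360·6·100000) = 27573/64000000 rad
Superposition: θ = Σ θ_i = 49173/64000000 rad ≈ 0.000768 rad

θ(9/2) = 49173/64000000 rad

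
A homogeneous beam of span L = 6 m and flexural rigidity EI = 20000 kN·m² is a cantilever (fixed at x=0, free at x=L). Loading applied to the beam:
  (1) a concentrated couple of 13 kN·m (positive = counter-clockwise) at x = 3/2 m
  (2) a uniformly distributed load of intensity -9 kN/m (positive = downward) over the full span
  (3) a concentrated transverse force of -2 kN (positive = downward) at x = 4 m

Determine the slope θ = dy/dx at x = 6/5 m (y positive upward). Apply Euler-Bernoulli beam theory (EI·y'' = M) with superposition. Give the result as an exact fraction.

Load 1 — applied couple M₀=13 kN·m at a=3/2 m (b=L-a=9/2):
  θ_1 = M₀x/EI  [x≤a] = 13·(6/5)/20000 = 39/50000 rad
Load 2 — uniform load w=-9 kN/m over full span:
  θ_2 = -wx(x²-3Lx+3L²)/(6EI) = -(-9)·(6/5)·((6/5)²-3·6·(6/5)+3·6²)/(6·20000) = 4941/625000 rad
Load 3 — point force P=-2 kN at a=4 m (b=L-a=2):
  θ_3 = -Px(2a-x)/(2EI)  [x≤a] = -(-2)·(6/5)·(2·4-(6/5))/(2·20000) = 51/125000 rad
Superposition: θ = Σ θ_i = 11367/1250000 rad ≈ 0.009094 rad

θ(6/5) = 11367/1250000 rad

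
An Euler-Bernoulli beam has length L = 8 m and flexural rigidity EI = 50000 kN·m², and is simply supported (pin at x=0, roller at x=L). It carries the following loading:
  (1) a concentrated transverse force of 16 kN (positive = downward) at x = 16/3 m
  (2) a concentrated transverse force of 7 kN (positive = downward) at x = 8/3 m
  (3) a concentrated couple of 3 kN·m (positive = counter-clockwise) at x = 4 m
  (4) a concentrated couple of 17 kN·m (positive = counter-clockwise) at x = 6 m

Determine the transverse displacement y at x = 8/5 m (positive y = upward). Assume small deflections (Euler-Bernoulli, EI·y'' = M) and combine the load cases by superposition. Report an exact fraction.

y(8/5) = -3323/1125000 m

Load 1 — point force P=16 kN at a=16/3 m (b=L-a=8/3):
  y_1 = -Pbx(L²-b²-x²)/(6LEI)  [x≤a] = -16·(8/3)·(8/5)·(8²-(8/3)²-(8/5)²)/(6·8·50000) = -48896/31640625 m
Load 2 — point force P=7 kN at a=8/3 m (b=L-a=16/3):
  y_2 = -Pbx(L²-b²-x²)/(6LEI)  [x≤a] = -7·(16/3)·(8/5)·(8²-(16/3)²-(8/5)²)/(6·8·50000) = -25984/31640625 m
Load 3 — applied couple M₀=3 kN·m at a=4 m (b=L-a=4):
  y_3 = (M₀x³/(6L)+C₁x)/EI  [x≤a] with C₁=M₀(3b²-L²)/(6L)=-1 = (3·(8/5)³/(6·8)+(-1)·(8/5))/50000 = -21/781250 m
Load 4 — applied couple M₀=17 kN·m at a=6 m (b=L-a=2):
  y_4 = (M₀x³/(6L)+C₁x)/EI  [x≤a] with C₁=M₀(3b²-L²)/(6L)=-221/12 = (17·(8/5)³/(6·8)+(-221/12)·(8/5))/50000 = -1751/3125000 m
Superposition: y = Σ y_i = -3323/1125000 m ≈ -0.002954 m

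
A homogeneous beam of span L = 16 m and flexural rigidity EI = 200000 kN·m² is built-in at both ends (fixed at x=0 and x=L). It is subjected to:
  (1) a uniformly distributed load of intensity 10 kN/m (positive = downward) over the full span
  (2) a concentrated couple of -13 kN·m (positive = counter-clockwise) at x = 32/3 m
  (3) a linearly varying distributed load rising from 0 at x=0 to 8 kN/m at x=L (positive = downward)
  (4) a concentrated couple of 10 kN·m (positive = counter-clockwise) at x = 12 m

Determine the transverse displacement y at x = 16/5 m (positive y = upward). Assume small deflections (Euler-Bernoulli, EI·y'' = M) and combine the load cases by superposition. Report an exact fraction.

Load 1 — uniform load w=10 kN/m over full span:
  y_1 = -wx²(L-x)²/(24EI) = -10·(16/5)²·(16-(16/5))²/(24·200000) = -4096/1171875 m
Load 2 — applied couple M₀=-13 kN·m at a=32/3 m (b=L-a=16/3):
  y_2 = (R_Ax³/6 - M_Ax²/2)/EI  [x≤a] with R_A=-13/12, M_A=-13/3 = ((-13/12)·(16/5)³/6 - (-13/3)·(16/5)²/2)/200000 = 286/3515625 m
Load 3 — triangular load w₀=8 kN/m (0→w₀ over full span):
  y_3 = -w₀x²(L-x)²(x+2L)/(120LEI) = -8·(16/5)²·(16-(16/5))²·((16/5)+2·16)/(120·16·200000) = -180224/146484375 m
Load 4 — applied couple M₀=10 kN·m at a=12 m (b=L-a=4):
  y_4 = (R_Ax³/6 - M_Ax²/2)/EI  [x≤a] with R_A=45/64, M_A=25/8 = ((45/64)·(16/5)³/6 - (25/8)·(16/5)²/2)/200000 = -19/312500 m
Superposition: y = Σ y_i = -8270563/1757812500 m ≈ -0.004705 m

y(16/5) = -8270563/1757812500 m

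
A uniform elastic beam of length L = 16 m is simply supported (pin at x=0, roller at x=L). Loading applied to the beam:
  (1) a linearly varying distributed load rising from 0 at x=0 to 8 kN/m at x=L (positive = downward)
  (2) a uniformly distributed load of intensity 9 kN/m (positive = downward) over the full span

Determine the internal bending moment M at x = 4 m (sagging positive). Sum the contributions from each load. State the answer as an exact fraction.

M(4) = 296 kN·m

Load 1 — triangular load w₀=8 kN/m (0→w₀ over full span):
  M_1 = w₀Lx/6 - w₀x³/(6L) = 8·16·4/6 - 8·4³/(6·16) = 80 kN·m
Load 2 — uniform load w=9 kN/m over full span:
  M_2 = wx(L-x)/2 = 9·4·(16-4)/2 = 216 kN·m
Superposition: M = Σ M_i = 296 kN·m ≈ 296.000000 kN·m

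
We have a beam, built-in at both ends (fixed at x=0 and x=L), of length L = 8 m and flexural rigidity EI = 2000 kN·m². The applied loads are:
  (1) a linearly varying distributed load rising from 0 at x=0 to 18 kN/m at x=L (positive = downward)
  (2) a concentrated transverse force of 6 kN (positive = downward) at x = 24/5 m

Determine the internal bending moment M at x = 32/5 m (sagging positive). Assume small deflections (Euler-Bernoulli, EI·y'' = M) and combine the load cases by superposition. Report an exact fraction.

Load 1 — triangular load w₀=18 kN/m (0→w₀ over full span):
  M_1 = 3w₀Lx/20 - w₀L²/30 - w₀x³/(6L) = 3·18·8·(32/5)/20 - 18·8²/30 - 18·(32/5)³/(6·8) = 192/125 kN·m
Load 2 — point force P=6 kN at a=24/5 m (b=L-a=16/5):
  M_2 = Pa²(a+3b)(L-x)/L³ - Pa²b/L²  [x>a] = 6·(24/5)²·((24/5)+3·(16/5))·(8-(32/5))/8³ - 6·(24/5)²·(16/5)/8² = -432/625 kN·m
Superposition: M = Σ M_i = 528/625 kN·m ≈ 0.844800 kN·m

M(32/5) = 528/625 kN·m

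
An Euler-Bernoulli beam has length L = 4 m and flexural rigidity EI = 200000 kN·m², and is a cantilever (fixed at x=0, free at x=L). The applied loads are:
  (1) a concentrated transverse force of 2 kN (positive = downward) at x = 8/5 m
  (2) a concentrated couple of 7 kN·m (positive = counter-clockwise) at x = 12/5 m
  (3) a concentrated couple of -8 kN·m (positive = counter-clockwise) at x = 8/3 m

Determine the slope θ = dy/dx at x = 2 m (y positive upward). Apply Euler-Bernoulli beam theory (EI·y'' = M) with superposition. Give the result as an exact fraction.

Load 1 — point force P=2 kN at a=8/5 m (b=L-a=12/5):
  θ_1 = -Pa²/(2EI)  [x>a] = -2·(8/5)²/(2·200000) = -1/78125 rad
Load 2 — applied couple M₀=7 kN·m at a=12/5 m (b=L-a=8/5):
  θ_2 = M₀x/EI  [x≤a] = 7·2/200000 = 7/100000 rad
Load 3 — applied couple M₀=-8 kN·m at a=8/3 m (b=L-a=4/3):
  θ_3 = M₀x/EI  [x≤a] = (-8)·2/200000 = -1/12500 rad
Superposition: θ = Σ θ_i = -57/2500000 rad ≈ -0.000023 rad

θ(2) = -57/2500000 rad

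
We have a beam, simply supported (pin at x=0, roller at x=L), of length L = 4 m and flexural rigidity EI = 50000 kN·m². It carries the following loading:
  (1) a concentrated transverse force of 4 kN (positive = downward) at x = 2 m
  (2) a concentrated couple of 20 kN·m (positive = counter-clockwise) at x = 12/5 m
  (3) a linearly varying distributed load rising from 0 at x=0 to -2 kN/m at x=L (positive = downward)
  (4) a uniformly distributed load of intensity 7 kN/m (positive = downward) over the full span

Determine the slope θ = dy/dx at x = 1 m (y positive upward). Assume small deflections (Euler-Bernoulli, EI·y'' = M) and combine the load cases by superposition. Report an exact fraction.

θ(1) = -2653/7200000 rad

Load 1 — point force P=4 kN at a=2 m (b=L-a=2):
  θ_1 = -Pb(L²-b²-3x²)/(6LEI)  [x≤a] = -4·2·(4²-2²-3·1²)/(6·4·50000) = -3/50000 rad
Load 2 — applied couple M₀=20 kN·m at a=12/5 m (b=L-a=8/5):
  θ_2 = (M₀x²/(2L)+C₁)/EI  [x≤a] with C₁=M₀(3b²-L²)/(6L)=-104/15 = (20·1²/(2·4)+(-104/15))/50000 = -133/1500000 rad
Load 3 — triangular load w₀=-2 kN/m (0→w₀ over full span):
  θ_3 = -w₀(7L⁴-30L²x²+15x⁴)/(360LEI) = -(-2)·(7·4⁴-30·4²·1²+15·1⁴)/(360·4·50000) = 1327/36000000 rad
Load 4 — uniform load w=7 kN/m over full span:
  θ_4 = -w(L³-6Lx²+4x³)/(24EI) = -7·(4³-6·4·1²+4·1³)/(24·50000) = -77/300000 rad
Superposition: θ = Σ θ_i = -2653/7200000 rad ≈ -0.000368 rad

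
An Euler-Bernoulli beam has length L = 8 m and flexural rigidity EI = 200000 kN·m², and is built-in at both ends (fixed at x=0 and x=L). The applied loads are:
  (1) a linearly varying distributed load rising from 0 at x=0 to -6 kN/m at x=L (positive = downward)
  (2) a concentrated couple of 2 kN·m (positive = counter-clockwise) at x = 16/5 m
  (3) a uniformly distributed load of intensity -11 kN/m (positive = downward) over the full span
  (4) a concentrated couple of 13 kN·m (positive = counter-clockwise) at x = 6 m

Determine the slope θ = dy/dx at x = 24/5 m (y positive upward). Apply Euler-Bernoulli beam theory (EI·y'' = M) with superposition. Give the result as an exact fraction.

θ(24/5) = -3261/25000000 rad

Load 1 — triangular load w₀=-6 kN/m (0→w₀ over full span):
  θ_1 = -w₀(2x(L-x)(L-2x)(x+2L)+x²(L-x)²)/(120LEI) = -(-6)·(2·(24/5)·(8-(24/5))·(8-2·(24/5))·((24/5)+2·8)+(24/5)²·(8-(24/5))²)/(120·8·200000) = -48/1953125 rad
Load 2 — applied couple M₀=2 kN·m at a=16/5 m (b=L-a=24/5):
  θ_2 = (R_Ax²/2 - M_Ax - M₀(x-a))/EI  [x>a] with R_A=9/25, M_A=6/25 = ((9/25)·(24/5)²/2 - (6/25)·(24/5) - 2·((24/5)-(16/5)))/200000 = -2/1953125 rad
Load 3 — uniform load w=-11 kN/m over full span:
  θ_3 = -wx(L-x)(L-2x)/(12EI) = -(-11)·(24/5)·(8-(24/5))·(8-2·(24/5))/(12·200000) = -44/390625 rad
Load 4 — applied couple M₀=13 kN·m at a=6 m (b=L-a=2):
  θ_4 = (R_Ax²/2 - M_Ax)/EI  [x≤a] with R_A=117/64, M_A=65/16 = ((117/64)·(24/5)²/2 - (65/16)·(24/5))/200000 = 39/5000000 rad
Superposition: θ = Σ θ_i = -3261/25000000 rad ≈ -0.000130 rad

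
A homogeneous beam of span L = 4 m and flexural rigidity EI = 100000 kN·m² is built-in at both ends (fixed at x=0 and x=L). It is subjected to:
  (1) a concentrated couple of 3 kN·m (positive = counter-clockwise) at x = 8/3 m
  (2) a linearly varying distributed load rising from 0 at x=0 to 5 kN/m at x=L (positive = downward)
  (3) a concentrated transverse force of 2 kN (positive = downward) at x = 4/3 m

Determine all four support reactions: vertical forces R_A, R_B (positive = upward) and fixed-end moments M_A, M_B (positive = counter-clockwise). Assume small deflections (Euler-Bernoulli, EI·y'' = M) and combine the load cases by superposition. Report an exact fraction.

Load 1 — applied couple M₀=3 kN·m at a=8/3 m (b=L-a=4/3):
  R_A = 6M₀ab/L³ = 6·3·(8/3)·(4/3)/4³ = 1 kN
  M_A = M₀b(2a-b)/L² = 3·(4/3)·(2·(8/3)-(4/3))/4² = 1 kN·m
  R_B = -6M₀ab/L³ = -6·3·(8/3)·(4/3)/4³ = -1 kN
  M_B = M₀a(2b-a)/L² = 3·(8/3)·(2·(4/3)-(8/3))/4² = 0 kN·m
Load 2 — triangular load w₀=5 kN/m (0→w₀ over full span):
  R_A = 3w₀L/20 = 3·5·4/20 = 3 kN
  M_A = w₀L²/30 = 5·4²/30 = 8/3 kN·m
  R_B = 7w₀L/20 = 7·5·4/20 = 7 kN
  M_B = -w₀L²/20 = -5·4²/20 = -4 kN·m
Load 3 — point force P=2 kN at a=4/3 m (b=L-a=8/3):
  R_A = Pb²(3a+b)/L³ = 2·(8/3)²·(3·(4/3)+(8/3))/4³ = 40/27 kN
  M_A = Pab²/L² = 2·(4/3)·(8/3)²/4² = 32/27 kN·m
  R_B = Pa²(a+3b)/L³ = 2·(4/3)²·((4/3)+3·(8/3))/4³ = 14/27 kN
  M_B = -Pa²b/L² = -2·(4/3)²·(8/3)/4² = -16/27 kN·m
Superposition: R_A = 148/27 kN, M_A = 131/27 kN·m, R_B = 176/27 kN, M_B = -124/27 kN·m

R_A = 148/27 kN, M_A = 131/27 kN·m, R_B = 176/27 kN, M_B = -124/27 kN·m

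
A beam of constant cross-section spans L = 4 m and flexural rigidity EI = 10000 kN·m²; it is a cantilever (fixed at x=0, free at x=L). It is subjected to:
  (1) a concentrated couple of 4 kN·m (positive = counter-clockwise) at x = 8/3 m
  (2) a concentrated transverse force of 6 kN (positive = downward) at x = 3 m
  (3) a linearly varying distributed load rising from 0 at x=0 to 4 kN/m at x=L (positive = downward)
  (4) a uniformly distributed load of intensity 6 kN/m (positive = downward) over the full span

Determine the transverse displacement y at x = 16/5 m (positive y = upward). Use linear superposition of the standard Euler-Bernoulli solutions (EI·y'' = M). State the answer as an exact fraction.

y(16/5) = -34976741/1406250000 m

Load 1 — applied couple M₀=4 kN·m at a=8/3 m (b=L-a=4/3):
  y_1 = M₀a(2x-a)/(2EI)  [x>a] = 4·(8/3)·(2·(16/5)-(8/3))/(2·10000) = 56/28125 m
Load 2 — point force P=6 kN at a=3 m (b=L-a=1):
  y_2 = -Pa²(3x-a)/(6EI)  [x>a] = -6·3²·(3·(16/5)-3)/(6·10000) = -297/50000 m
Load 3 — triangular load w₀=4 kN/m (0→w₀ over full span):
  y_3 = (w₀Lx³/12-w₀L²x²/6-w₀x⁵/(120L))/EI = (4·4·(16/5)³/12-4·4²·(16/5)²/6-4·(16/5)⁵/(120·4))/10000 = -200192/29296875 m
Load 4 — uniform load w=6 kN/m over full span:
  y_4 = -wx²(x²-4Lx+6L²)/(24EI) = -6·(16/5)²·((16/5)²-4·4·(16/5)+6·4²)/(24·10000) = -5504/390625 m
Superposition: y = Σ y_i = -34976741/1406250000 m ≈ -0.024872 m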